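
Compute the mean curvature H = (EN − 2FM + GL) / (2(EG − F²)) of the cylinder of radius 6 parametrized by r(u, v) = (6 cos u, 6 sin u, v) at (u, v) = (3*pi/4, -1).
H = -1/12

With E = 36, F = 0, G = 1, L = -6, M = 0, N = 0, assemble
  H = (EN − 2FM + GL) / (2(EG − F²)) = -1/12.
At (u, v) = (3*pi/4, -1): H = -1/12.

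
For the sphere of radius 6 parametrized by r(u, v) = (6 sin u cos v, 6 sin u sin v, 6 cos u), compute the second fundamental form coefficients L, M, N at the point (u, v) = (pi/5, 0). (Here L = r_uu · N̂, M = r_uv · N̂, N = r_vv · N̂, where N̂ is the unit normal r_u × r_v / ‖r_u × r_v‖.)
L = -6;  M = 0;  N = -15/4 + 3*sqrt(5)/4

Compute the unit normal N̂(u, v) = (sin(u)^2*cos(v)/Abs(sin(u)), sin(u)^2*sin(v)/Abs(sin(u)), sin(2*u)/(2*Abs(sin(u)))), and the second partials r_uu, r_uv, r_vv. Take dot products:
  L(u, v) = r_uu · N̂ = -6*sin(u)/Abs(sin(u)),
  M(u, v) = r_uv · N̂ = 0,
  N(u, v) = r_vv · N̂ = -6*sin(u)^3/Abs(sin(u)).
Evaluating at (u, v) = (pi/5, 0):
  L = -6, M = 0, N = -15/4 + 3*sqrt(5)/4.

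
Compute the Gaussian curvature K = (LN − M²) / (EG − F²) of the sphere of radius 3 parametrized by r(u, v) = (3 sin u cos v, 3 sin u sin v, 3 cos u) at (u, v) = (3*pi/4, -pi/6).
K = 1/9

Coefficients of the first fundamental form: E = 9, F = 0, G = 9*sin(u)^2.
Coefficients of the second fundamental form: L = -3*sin(u)/Abs(sin(u)), M = 0, N = -3*sin(u)^3/Abs(sin(u)).
Assemble K = (LN − M²)/(EG − F²) = 1/9. At (u, v) = (3*pi/4, -pi/6): K = 1/9.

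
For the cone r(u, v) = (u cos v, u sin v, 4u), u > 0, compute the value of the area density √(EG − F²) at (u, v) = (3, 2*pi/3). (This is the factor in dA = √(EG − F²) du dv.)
√(EG − F²)|_{(3, 2*pi/3)} = 3*sqrt(17)

E = 17, F = 0, G = u^2, so EG − F² = 17*u^2. Taking the positive square root: √(EG − F²) = sqrt(17)*Abs(u). At (u, v) = (3, 2*pi/3): 3*sqrt(17).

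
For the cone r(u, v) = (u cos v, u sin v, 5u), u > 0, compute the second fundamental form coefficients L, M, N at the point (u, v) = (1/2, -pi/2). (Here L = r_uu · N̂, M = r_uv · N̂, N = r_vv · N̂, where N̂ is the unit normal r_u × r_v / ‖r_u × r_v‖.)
L = 0;  M = 0;  N = 5*sqrt(26)/52

Compute the unit normal N̂(u, v) = (-5*sqrt(26)*u*cos(v)/(26*Abs(u)), -5*sqrt(26)*u*sin(v)/(26*Abs(u)), sqrt(26)*u/(26*Abs(u))), and the second partials r_uu, r_uv, r_vv. Take dot products:
  L(u, v) = r_uu · N̂ = 0,
  M(u, v) = r_uv · N̂ = 0,
  N(u, v) = r_vv · N̂ = 5*sqrt(26)*u^2/(26*Abs(u)).
Evaluating at (u, v) = (1/2, -pi/2):
  L = 0, M = 0, N = 5*sqrt(26)/52.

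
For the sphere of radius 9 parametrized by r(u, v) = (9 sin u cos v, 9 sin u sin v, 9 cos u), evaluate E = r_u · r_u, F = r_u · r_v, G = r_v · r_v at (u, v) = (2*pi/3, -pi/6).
E = 81;  F = 0;  G = 243/4

Partials: r_u = (9*cos(u)*cos(v), 9*sin(v)*cos(u), -9*sin(u)), r_v = (-9*sin(u)*sin(v), 9*sin(u)*cos(v), 0). As functions of (u, v):
  E = r_u · r_u = 81,
  F = r_u · r_v = 0,
  G = r_v · r_v = 81*sin(u)^2.
Evaluating at (u, v) = (2*pi/3, -pi/6): E = 81, F = 0, G = 243/4.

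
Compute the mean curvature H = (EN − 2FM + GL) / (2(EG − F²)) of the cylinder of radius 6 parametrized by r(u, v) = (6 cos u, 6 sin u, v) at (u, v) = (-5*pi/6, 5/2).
H = -1/12

With E = 36, F = 0, G = 1, L = -6, M = 0, N = 0, assemble
  H = (EN − 2FM + GL) / (2(EG − F²)) = -1/12.
At (u, v) = (-5*pi/6, 5/2): H = -1/12.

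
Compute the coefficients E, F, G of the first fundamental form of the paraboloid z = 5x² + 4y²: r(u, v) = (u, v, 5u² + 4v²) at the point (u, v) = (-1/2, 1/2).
E = 26;  F = -20;  G = 17

Partials: r_u = (1, 0, 10*u), r_v = (0, 1, 8*v). As functions of (u, v):
  E = r_u · r_u = 100*u^2 + 1,
  F = r_u · r_v = 80*u*v,
  G = r_v · r_v = 64*v^2 + 1.
Evaluating at (u, v) = (-1/2, 1/2): E = 26, F = -20, G = 17.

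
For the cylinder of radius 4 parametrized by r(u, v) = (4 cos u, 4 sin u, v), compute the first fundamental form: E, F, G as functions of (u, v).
E = 16;  F = 0;  G = 1

Compute partials: r_u = (-4*sin(u), 4*cos(u), 0), r_v = (0, 0, 1). Then
  E = r_u · r_u = 16,
  F = r_u · r_v = 0,
  G = r_v · r_v = 1.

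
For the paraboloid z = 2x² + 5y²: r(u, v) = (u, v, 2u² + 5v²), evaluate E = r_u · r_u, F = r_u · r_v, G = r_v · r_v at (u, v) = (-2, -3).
E = 65;  F = 240;  G = 901

Partials: r_u = (1, 0, 4*u), r_v = (0, 1, 10*v). As functions of (u, v):
  E = r_u · r_u = 16*u^2 + 1,
  F = r_u · r_v = 40*u*v,
  G = r_v · r_v = 100*v^2 + 1.
Evaluating at (u, v) = (-2, -3): E = 65, F = 240, G = 901.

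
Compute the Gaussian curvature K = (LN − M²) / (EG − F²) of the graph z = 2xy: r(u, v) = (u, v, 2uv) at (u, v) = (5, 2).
K = -4/13689

Coefficients of the first fundamental form: E = 4*v^2 + 1, F = 4*u*v, G = 4*u^2 + 1.
Coefficients of the second fundamental form: L = 0, M = 2/sqrt(4*u^2 + 4*v^2 + 1), N = 0.
Assemble K = (LN − M²)/(EG − F²) = -4/(16*u^4 + 32*u^2*v^2 + 8*u^2 + 16*v^4 + 8*v^2 + 1). At (u, v) = (5, 2): K = -4/13689.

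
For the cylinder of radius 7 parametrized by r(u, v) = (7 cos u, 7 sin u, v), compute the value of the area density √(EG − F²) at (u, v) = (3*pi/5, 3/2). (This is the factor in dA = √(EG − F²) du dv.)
√(EG − F²)|_{(3*pi/5, 3/2)} = 7

E = 49, F = 0, G = 1, so EG − F² = 49. Taking the positive square root: √(EG − F²) = 7. At (u, v) = (3*pi/5, 3/2): 7.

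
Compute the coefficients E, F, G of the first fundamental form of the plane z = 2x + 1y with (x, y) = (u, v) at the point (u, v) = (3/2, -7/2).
E = 5;  F = 2;  G = 2

Partials: r_u = (1, 0, 2), r_v = (0, 1, 1). As functions of (u, v):
  E = r_u · r_u = 5,
  F = r_u · r_v = 2,
  G = r_v · r_v = 2.
Evaluating at (u, v) = (3/2, -7/2): E = 5, F = 2, G = 2.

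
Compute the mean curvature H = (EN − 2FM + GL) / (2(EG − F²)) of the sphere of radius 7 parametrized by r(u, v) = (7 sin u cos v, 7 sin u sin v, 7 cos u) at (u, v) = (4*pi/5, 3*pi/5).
H = -1/7

With E = 49, F = 0, G = 49*sin(u)^2, L = -7*sin(u)/Abs(sin(u)), M = 0, N = -7*sin(u)^3/Abs(sin(u)), assemble
  H = (EN − 2FM + GL) / (2(EG − F²)) = -sin(u)/(7*Abs(sin(u))).
At (u, v) = (4*pi/5, 3*pi/5): H = -1/7.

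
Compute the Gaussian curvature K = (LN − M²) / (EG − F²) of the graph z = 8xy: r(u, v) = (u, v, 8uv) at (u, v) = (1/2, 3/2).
K = -64/25921

Coefficients of the first fundamental form: E = 64*v^2 + 1, F = 64*u*v, G = 64*u^2 + 1.
Coefficients of the second fundamental form: L = 0, M = 8/sqrt(64*u^2 + 64*v^2 + 1), N = 0.
Assemble K = (LN − M²)/(EG − F²) = -64/(4096*u^4 + 8192*u^2*v^2 + 128*u^2 + 4096*v^4 + 128*v^2 + 1). At (u, v) = (1/2, 3/2): K = -64/25921.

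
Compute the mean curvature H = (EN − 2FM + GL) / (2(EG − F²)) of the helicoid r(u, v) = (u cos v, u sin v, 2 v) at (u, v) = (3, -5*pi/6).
H = 0

With E = 1, F = 0, G = u^2 + 4, L = 0, M = -2/sqrt(u^2 + 4), N = 0, assemble
  H = (EN − 2FM + GL) / (2(EG − F²)) = 0.
At (u, v) = (3, -5*pi/6): H = 0.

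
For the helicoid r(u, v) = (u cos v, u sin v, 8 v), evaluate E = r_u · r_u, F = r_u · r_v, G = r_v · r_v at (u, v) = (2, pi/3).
E = 1;  F = 0;  G = 68

Partials: r_u = (cos(v), sin(v), 0), r_v = (-u*sin(v), u*cos(v), 8). As functions of (u, v):
  E = r_u · r_u = 1,
  F = r_u · r_v = 0,
  G = r_v · r_v = u^2 + 64.
Evaluating at (u, v) = (2, pi/3): E = 1, F = 0, G = 68.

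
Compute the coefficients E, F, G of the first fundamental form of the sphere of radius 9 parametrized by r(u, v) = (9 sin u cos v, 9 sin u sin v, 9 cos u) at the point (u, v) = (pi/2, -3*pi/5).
E = 81;  F = 0;  G = 81

Partials: r_u = (9*cos(u)*cos(v), 9*sin(v)*cos(u), -9*sin(u)), r_v = (-9*sin(u)*sin(v), 9*sin(u)*cos(v), 0). As functions of (u, v):
  E = r_u · r_u = 81,
  F = r_u · r_v = 0,
  G = r_v · r_v = 81*sin(u)^2.
Evaluating at (u, v) = (pi/2, -3*pi/5): E = 81, F = 0, G = 81.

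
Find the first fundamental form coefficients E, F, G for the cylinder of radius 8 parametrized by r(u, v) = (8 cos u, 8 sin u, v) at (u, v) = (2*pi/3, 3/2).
E = 64;  F = 0;  G = 1

Partials: r_u = (-8*sin(u), 8*cos(u), 0), r_v = (0, 0, 1). As functions of (u, v):
  E = r_u · r_u = 64,
  F = r_u · r_v = 0,
  G = r_v · r_v = 1.
Evaluating at (u, v) = (2*pi/3, 3/2): E = 64, F = 0, G = 1.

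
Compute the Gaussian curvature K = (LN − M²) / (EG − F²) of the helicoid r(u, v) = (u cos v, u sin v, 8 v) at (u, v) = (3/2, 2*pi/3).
K = -1024/70225

Coefficients of the first fundamental form: E = 1, F = 0, G = u^2 + 64.
Coefficients of the second fundamental form: L = 0, M = -8/sqrt(u^2 + 64), N = 0.
Assemble K = (LN − M²)/(EG − F²) = -64/(u^2 + 64)^2. At (u, v) = (3/2, 2*pi/3): K = -1024/70225.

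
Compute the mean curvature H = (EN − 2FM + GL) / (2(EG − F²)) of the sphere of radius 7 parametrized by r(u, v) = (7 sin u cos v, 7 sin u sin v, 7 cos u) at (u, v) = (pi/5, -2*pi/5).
H = -1/7

With E = 49, F = 0, G = 49*sin(u)^2, L = -7*sin(u)/Abs(sin(u)), M = 0, N = -7*sin(u)^3/Abs(sin(u)), assemble
  H = (EN − 2FM + GL) / (2(EG − F²)) = -sin(u)/(7*Abs(sin(u))).
At (u, v) = (pi/5, -2*pi/5): H = -1/7.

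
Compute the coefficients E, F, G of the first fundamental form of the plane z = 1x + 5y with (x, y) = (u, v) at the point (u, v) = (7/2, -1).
E = 2;  F = 5;  G = 26

Partials: r_u = (1, 0, 1), r_v = (0, 1, 5). As functions of (u, v):
  E = r_u · r_u = 2,
  F = r_u · r_v = 5,
  G = r_v · r_v = 26.
Evaluating at (u, v) = (7/2, -1): E = 2, F = 5, G = 26.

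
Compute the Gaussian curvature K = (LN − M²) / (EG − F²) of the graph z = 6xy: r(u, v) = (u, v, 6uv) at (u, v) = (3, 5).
K = -36/1500625

Coefficients of the first fundamental form: E = 36*v^2 + 1, F = 36*u*v, G = 36*u^2 + 1.
Coefficients of the second fundamental form: L = 0, M = 6/sqrt(36*u^2 + 36*v^2 + 1), N = 0.
Assemble K = (LN − M²)/(EG − F²) = -36/(1296*u^4 + 2592*u^2*v^2 + 72*u^2 + 1296*v^4 + 72*v^2 + 1). At (u, v) = (3, 5): K = -36/1500625.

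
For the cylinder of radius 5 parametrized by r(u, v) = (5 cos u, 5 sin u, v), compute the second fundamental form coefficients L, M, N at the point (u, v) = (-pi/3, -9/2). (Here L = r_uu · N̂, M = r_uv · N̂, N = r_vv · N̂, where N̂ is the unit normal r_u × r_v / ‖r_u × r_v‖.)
L = -5;  M = 0;  N = 0

Compute the unit normal N̂(u, v) = (cos(u), sin(u), 0), and the second partials r_uu, r_uv, r_vv. Take dot products:
  L(u, v) = r_uu · N̂ = -5,
  M(u, v) = r_uv · N̂ = 0,
  N(u, v) = r_vv · N̂ = 0.
Evaluating at (u, v) = (-pi/3, -9/2):
  L = -5, M = 0, N = 0.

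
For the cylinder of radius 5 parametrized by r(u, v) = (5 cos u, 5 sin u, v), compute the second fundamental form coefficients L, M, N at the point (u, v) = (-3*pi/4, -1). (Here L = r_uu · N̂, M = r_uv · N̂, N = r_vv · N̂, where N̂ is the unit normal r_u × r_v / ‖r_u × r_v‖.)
L = -5;  M = 0;  N = 0

Compute the unit normal N̂(u, v) = (cos(u), sin(u), 0), and the second partials r_uu, r_uv, r_vv. Take dot products:
  L(u, v) = r_uu · N̂ = -5,
  M(u, v) = r_uv · N̂ = 0,
  N(u, v) = r_vv · N̂ = 0.
Evaluating at (u, v) = (-3*pi/4, -1):
  L = -5, M = 0, N = 0.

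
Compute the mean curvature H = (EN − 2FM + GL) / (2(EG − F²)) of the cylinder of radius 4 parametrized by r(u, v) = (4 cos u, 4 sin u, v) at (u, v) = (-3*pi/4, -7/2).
H = -1/8

With E = 16, F = 0, G = 1, L = -4, M = 0, N = 0, assemble
  H = (EN − 2FM + GL) / (2(EG − F²)) = -1/8.
At (u, v) = (-3*pi/4, -7/2): H = -1/8.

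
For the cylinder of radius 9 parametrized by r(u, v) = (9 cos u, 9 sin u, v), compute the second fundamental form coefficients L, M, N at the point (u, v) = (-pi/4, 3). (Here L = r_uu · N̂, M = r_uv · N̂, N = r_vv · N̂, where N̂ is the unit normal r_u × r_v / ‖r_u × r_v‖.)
L = -9;  M = 0;  N = 0

Compute the unit normal N̂(u, v) = (cos(u), sin(u), 0), and the second partials r_uu, r_uv, r_vv. Take dot products:
  L(u, v) = r_uu · N̂ = -9,
  M(u, v) = r_uv · N̂ = 0,
  N(u, v) = r_vv · N̂ = 0.
Evaluating at (u, v) = (-pi/4, 3):
  L = -9, M = 0, N = 0.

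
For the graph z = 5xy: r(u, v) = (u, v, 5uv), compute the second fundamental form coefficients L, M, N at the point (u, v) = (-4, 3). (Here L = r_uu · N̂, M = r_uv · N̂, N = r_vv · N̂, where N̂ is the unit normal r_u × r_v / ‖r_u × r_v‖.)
L = 0;  M = 5*sqrt(626)/626;  N = 0

Compute the unit normal N̂(u, v) = (-5*v/sqrt(25*u^2 + 25*v^2 + 1), -5*u/sqrt(25*u^2 + 25*v^2 + 1), 1/sqrt(25*u^2 + 25*v^2 + 1)), and the second partials r_uu, r_uv, r_vv. Take dot products:
  L(u, v) = r_uu · N̂ = 0,
  M(u, v) = r_uv · N̂ = 5/sqrt(25*u^2 + 25*v^2 + 1),
  N(u, v) = r_vv · N̂ = 0.
Evaluating at (u, v) = (-4, 3):
  L = 0, M = 5*sqrt(626)/626, N = 0.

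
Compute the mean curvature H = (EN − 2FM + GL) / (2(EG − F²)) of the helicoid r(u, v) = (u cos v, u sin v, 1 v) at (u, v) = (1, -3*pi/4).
H = 0

With E = 1, F = 0, G = u^2 + 1, L = 0, M = -1/sqrt(u^2 + 1), N = 0, assemble
  H = (EN − 2FM + GL) / (2(EG − F²)) = 0.
At (u, v) = (1, -3*pi/4): H = 0.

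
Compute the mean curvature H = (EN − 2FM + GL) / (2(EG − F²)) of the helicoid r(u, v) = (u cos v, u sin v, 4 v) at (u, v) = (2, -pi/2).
H = 0

With E = 1, F = 0, G = u^2 + 16, L = 0, M = -4/sqrt(u^2 + 16), N = 0, assemble
  H = (EN − 2FM + GL) / (2(EG − F²)) = 0.
At (u, v) = (2, -pi/2): H = 0.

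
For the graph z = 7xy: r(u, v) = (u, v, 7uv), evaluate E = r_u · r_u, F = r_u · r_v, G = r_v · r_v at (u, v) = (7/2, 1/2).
E = 53/4;  F = 343/4;  G = 2405/4

Partials: r_u = (1, 0, 7*v), r_v = (0, 1, 7*u). As functions of (u, v):
  E = r_u · r_u = 49*v^2 + 1,
  F = r_u · r_v = 49*u*v,
  G = r_v · r_v = 49*u^2 + 1.
Evaluating at (u, v) = (7/2, 1/2): E = 53/4, F = 343/4, G = 2405/4.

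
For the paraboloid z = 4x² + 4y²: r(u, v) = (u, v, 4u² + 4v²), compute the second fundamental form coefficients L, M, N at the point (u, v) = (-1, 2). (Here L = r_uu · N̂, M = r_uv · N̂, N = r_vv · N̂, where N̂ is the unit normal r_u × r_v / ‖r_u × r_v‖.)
L = 8*sqrt(321)/321;  M = 0;  N = 8*sqrt(321)/321

Compute the unit normal N̂(u, v) = (-8*u/sqrt(64*u^2 + 64*v^2 + 1), -8*v/sqrt(64*u^2 + 64*v^2 + 1), 1/sqrt(64*u^2 + 64*v^2 + 1)), and the second partials r_uu, r_uv, r_vv. Take dot products:
  L(u, v) = r_uu · N̂ = 8/sqrt(64*u^2 + 64*v^2 + 1),
  M(u, v) = r_uv · N̂ = 0,
  N(u, v) = r_vv · N̂ = 8/sqrt(64*u^2 + 64*v^2 + 1).
Evaluating at (u, v) = (-1, 2):
  L = 8*sqrt(321)/321, M = 0, N = 8*sqrt(321)/321.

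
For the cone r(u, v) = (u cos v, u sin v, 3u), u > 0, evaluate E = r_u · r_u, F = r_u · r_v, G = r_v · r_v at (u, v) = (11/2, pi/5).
E = 10;  F = 0;  G = 121/4

Partials: r_u = (cos(v), sin(v), 3), r_v = (-u*sin(v), u*cos(v), 0). As functions of (u, v):
  E = r_u · r_u = 10,
  F = r_u · r_v = 0,
  G = r_v · r_v = u^2.
Evaluating at (u, v) = (11/2, pi/5): E = 10, F = 0, G = 121/4.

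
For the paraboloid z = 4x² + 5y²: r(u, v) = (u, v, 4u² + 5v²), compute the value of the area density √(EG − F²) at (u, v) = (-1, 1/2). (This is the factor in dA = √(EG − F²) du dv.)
√(EG − F²)|_{(-1, 1/2)} = 3*sqrt(10)

E = 64*u^2 + 1, F = 80*u*v, G = 100*v^2 + 1, so EG − F² = 64*u^2 + 100*v^2 + 1. Taking the positive square root: √(EG − F²) = sqrt(64*u^2 + 100*v^2 + 1). At (u, v) = (-1, 1/2): 3*sqrt(10).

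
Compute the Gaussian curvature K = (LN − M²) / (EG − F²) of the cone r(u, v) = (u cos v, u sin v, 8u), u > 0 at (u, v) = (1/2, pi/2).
K = 0

Coefficients of the first fundamental form: E = 65, F = 0, G = u^2.
Coefficients of the second fundamental form: L = 0, M = 0, N = 8*sqrt(65)*u^2/(65*Abs(u)).
Assemble K = (LN − M²)/(EG − F²) = 0. At (u, v) = (1/2, pi/2): K = 0.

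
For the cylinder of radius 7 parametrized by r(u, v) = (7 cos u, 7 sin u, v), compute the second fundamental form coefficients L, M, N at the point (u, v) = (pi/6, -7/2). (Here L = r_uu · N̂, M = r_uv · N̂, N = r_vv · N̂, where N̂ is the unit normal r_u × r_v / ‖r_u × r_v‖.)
L = -7;  M = 0;  N = 0

Compute the unit normal N̂(u, v) = (cos(u), sin(u), 0), and the second partials r_uu, r_uv, r_vv. Take dot products:
  L(u, v) = r_uu · N̂ = -7,
  M(u, v) = r_uv · N̂ = 0,
  N(u, v) = r_vv · N̂ = 0.
Evaluating at (u, v) = (pi/6, -7/2):
  L = -7, M = 0, N = 0.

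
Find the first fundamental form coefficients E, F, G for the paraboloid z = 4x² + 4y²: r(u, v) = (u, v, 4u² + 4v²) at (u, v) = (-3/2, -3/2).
E = 145;  F = 144;  G = 145

Partials: r_u = (1, 0, 8*u), r_v = (0, 1, 8*v). As functions of (u, v):
  E = r_u · r_u = 64*u^2 + 1,
  F = r_u · r_v = 64*u*v,
  G = r_v · r_v = 64*v^2 + 1.
Evaluating at (u, v) = (-3/2, -3/2): E = 145, F = 144, G = 145.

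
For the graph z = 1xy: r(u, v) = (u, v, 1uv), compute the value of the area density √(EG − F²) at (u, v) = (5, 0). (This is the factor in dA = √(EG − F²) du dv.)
√(EG − F²)|_{(5, 0)} = sqrt(26)

E = v^2 + 1, F = u*v, G = u^2 + 1, so EG − F² = u^2 + v^2 + 1. Taking the positive square root: √(EG − F²) = sqrt(u^2 + v^2 + 1). At (u, v) = (5, 0): sqrt(26).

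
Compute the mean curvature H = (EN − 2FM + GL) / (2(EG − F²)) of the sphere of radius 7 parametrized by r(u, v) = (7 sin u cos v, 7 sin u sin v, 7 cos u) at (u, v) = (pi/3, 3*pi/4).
H = -1/7

With E = 49, F = 0, G = 49*sin(u)^2, L = -7*sin(u)/Abs(sin(u)), M = 0, N = -7*sin(u)^3/Abs(sin(u)), assemble
  H = (EN − 2FM + GL) / (2(EG − F²)) = -sin(u)/(7*Abs(sin(u))).
At (u, v) = (pi/3, 3*pi/4): H = -1/7.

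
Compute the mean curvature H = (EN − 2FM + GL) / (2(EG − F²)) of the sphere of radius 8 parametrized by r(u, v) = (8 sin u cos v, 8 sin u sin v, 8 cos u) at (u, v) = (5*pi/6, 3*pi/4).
H = -1/8

With E = 64, F = 0, G = 64*sin(u)^2, L = -8*sin(u)/Abs(sin(u)), M = 0, N = -8*sin(u)^3/Abs(sin(u)), assemble
  H = (EN − 2FM + GL) / (2(EG − F²)) = -sin(u)/(8*Abs(sin(u))).
At (u, v) = (5*pi/6, 3*pi/4): H = -1/8.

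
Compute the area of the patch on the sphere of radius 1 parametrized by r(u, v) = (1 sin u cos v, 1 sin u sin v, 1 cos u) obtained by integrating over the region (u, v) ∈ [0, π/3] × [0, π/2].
Area = pi/4

Area = ∫∫ √(EG − F²) du dv with √(EG − F²) = Abs(sin(u)). Integrating over [0, π/3] × [0, π/2] gives pi/4.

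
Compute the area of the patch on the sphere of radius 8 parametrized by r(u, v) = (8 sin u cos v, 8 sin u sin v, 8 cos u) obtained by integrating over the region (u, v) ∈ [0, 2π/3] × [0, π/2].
Area = 48*pi

Area = ∫∫ √(EG − F²) du dv with √(EG − F²) = 64*Abs(sin(u)). Integrating over [0, 2π/3] × [0, π/2] gives 48*pi.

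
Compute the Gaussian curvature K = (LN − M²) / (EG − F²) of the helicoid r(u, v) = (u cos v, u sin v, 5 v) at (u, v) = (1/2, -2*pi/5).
K = -400/10201

Coefficients of the first fundamental form: E = 1, F = 0, G = u^2 + 25.
Coefficients of the second fundamental form: L = 0, M = -5/sqrt(u^2 + 25), N = 0.
Assemble K = (LN − M²)/(EG − F²) = -25/(u^2 + 25)^2. At (u, v) = (1/2, -2*pi/5): K = -400/10201.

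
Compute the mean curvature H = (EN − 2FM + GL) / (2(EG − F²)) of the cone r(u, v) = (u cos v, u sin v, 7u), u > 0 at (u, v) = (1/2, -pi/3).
H = 7*sqrt(2)/10

With E = 50, F = 0, G = u^2, L = 0, M = 0, N = 7*sqrt(2)*u^2/(10*Abs(u)), assemble
  H = (EN − 2FM + GL) / (2(EG − F²)) = 7*sqrt(2)/(20*Abs(u)).
At (u, v) = (1/2, -pi/3): H = 7*sqrt(2)/10.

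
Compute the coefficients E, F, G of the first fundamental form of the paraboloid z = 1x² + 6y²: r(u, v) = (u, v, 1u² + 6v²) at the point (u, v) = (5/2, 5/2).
E = 26;  F = 150;  G = 901

Partials: r_u = (1, 0, 2*u), r_v = (0, 1, 12*v). As functions of (u, v):
  E = r_u · r_u = 4*u^2 + 1,
  F = r_u · r_v = 24*u*v,
  G = r_v · r_v = 144*v^2 + 1.
Evaluating at (u, v) = (5/2, 5/2): E = 26, F = 150, G = 901.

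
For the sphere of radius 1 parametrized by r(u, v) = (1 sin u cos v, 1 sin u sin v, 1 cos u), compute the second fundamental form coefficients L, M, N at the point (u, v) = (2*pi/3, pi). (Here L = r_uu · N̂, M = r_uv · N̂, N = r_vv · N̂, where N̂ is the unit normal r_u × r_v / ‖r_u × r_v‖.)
L = -1;  M = 0;  N = -3/4

Compute the unit normal N̂(u, v) = (sin(u)^2*cos(v)/Abs(sin(u)), sin(u)^2*sin(v)/Abs(sin(u)), sin(2*u)/(2*Abs(sin(u)))), and the second partials r_uu, r_uv, r_vv. Take dot products:
  L(u, v) = r_uu · N̂ = -sin(u)/Abs(sin(u)),
  M(u, v) = r_uv · N̂ = 0,
  N(u, v) = r_vv · N̂ = -sin(u)^3/Abs(sin(u)).
Evaluating at (u, v) = (2*pi/3, pi):
  L = -1, M = 0, N = -3/4.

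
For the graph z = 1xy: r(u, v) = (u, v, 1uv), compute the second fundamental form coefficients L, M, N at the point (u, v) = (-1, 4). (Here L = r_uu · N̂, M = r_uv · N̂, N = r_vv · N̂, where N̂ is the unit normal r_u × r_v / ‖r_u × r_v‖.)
L = 0;  M = sqrt(2)/6;  N = 0

Compute the unit normal N̂(u, v) = (-v/sqrt(u^2 + v^2 + 1), -u/sqrt(u^2 + v^2 + 1), 1/sqrt(u^2 + v^2 + 1)), and the second partials r_uu, r_uv, r_vv. Take dot products:
  L(u, v) = r_uu · N̂ = 0,
  M(u, v) = r_uv · N̂ = 1/sqrt(u^2 + v^2 + 1),
  N(u, v) = r_vv · N̂ = 0.
Evaluating at (u, v) = (-1, 4):
  L = 0, M = sqrt(2)/6, N = 0.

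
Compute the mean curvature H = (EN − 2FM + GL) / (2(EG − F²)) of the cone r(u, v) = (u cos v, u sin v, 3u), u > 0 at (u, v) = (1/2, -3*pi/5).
H = 3*sqrt(10)/10

With E = 10, F = 0, G = u^2, L = 0, M = 0, N = 3*sqrt(10)*u^2/(10*Abs(u)), assemble
  H = (EN − 2FM + GL) / (2(EG − F²)) = 3*sqrt(10)/(20*Abs(u)).
At (u, v) = (1/2, -3*pi/5): H = 3*sqrt(10)/10.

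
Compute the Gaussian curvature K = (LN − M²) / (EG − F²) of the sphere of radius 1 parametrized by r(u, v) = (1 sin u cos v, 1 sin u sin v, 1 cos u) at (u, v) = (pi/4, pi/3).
K = 1

Coefficients of the first fundamental form: E = 1, F = 0, G = sin(u)^2.
Coefficients of the second fundamental form: L = -sin(u)/Abs(sin(u)), M = 0, N = -sin(u)^3/Abs(sin(u)).
Assemble K = (LN − M²)/(EG − F²) = 1. At (u, v) = (pi/4, pi/3): K = 1.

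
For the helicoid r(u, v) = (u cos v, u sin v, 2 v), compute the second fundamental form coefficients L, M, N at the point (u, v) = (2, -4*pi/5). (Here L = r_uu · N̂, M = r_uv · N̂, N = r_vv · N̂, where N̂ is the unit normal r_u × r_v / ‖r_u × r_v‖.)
L = 0;  M = -sqrt(2)/2;  N = 0

Compute the unit normal N̂(u, v) = (2*sin(v)/sqrt(u^2 + 4), -2*cos(v)/sqrt(u^2 + 4), u/sqrt(u^2 + 4)), and the second partials r_uu, r_uv, r_vv. Take dot products:
  L(u, v) = r_uu · N̂ = 0,
  M(u, v) = r_uv · N̂ = -2/sqrt(u^2 + 4),
  N(u, v) = r_vv · N̂ = 0.
Evaluating at (u, v) = (2, -4*pi/5):
  L = 0, M = -sqrt(2)/2, N = 0.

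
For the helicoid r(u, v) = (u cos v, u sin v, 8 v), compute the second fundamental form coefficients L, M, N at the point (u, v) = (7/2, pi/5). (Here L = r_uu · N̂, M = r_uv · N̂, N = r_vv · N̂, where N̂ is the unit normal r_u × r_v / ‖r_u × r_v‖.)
L = 0;  M = -16*sqrt(305)/305;  N = 0

Compute the unit normal N̂(u, v) = (8*sin(v)/sqrt(u^2 + 64), -8*cos(v)/sqrt(u^2 + 64), u/sqrt(u^2 + 64)), and the second partials r_uu, r_uv, r_vv. Take dot products:
  L(u, v) = r_uu · N̂ = 0,
  M(u, v) = r_uv · N̂ = -8/sqrt(u^2 + 64),
  N(u, v) = r_vv · N̂ = 0.
Evaluating at (u, v) = (7/2, pi/5):
  L = 0, M = -16*sqrt(305)/305, N = 0.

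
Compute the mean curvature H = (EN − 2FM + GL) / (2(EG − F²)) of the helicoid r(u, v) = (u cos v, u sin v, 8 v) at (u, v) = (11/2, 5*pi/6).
H = 0

With E = 1, F = 0, G = u^2 + 64, L = 0, M = -8/sqrt(u^2 + 64), N = 0, assemble
  H = (EN − 2FM + GL) / (2(EG − F²)) = 0.
At (u, v) = (11/2, 5*pi/6): H = 0.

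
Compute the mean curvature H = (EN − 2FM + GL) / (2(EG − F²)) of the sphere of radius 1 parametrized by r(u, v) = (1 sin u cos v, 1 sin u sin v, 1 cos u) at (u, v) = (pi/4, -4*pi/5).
H = -1

With E = 1, F = 0, G = sin(u)^2, L = -sin(u)/Abs(sin(u)), M = 0, N = -sin(u)^3/Abs(sin(u)), assemble
  H = (EN − 2FM + GL) / (2(EG − F²)) = -sin(u)/Abs(sin(u)).
At (u, v) = (pi/4, -4*pi/5): H = -1.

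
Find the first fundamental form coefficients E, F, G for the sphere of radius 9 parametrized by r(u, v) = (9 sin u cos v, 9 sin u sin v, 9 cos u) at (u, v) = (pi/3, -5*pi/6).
E = 81;  F = 0;  G = 243/4

Partials: r_u = (9*cos(u)*cos(v), 9*sin(v)*cos(u), -9*sin(u)), r_v = (-9*sin(u)*sin(v), 9*sin(u)*cos(v), 0). As functions of (u, v):
  E = r_u · r_u = 81,
  F = r_u · r_v = 0,
  G = r_v · r_v = 81*sin(u)^2.
Evaluating at (u, v) = (pi/3, -5*pi/6): E = 81, F = 0, G = 243/4.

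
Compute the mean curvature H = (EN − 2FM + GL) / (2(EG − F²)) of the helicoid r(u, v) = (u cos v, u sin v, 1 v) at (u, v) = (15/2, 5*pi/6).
H = 0

With E = 1, F = 0, G = u^2 + 1, L = 0, M = -1/sqrt(u^2 + 1), N = 0, assemble
  H = (EN − 2FM + GL) / (2(EG − F²)) = 0.
At (u, v) = (15/2, 5*pi/6): H = 0.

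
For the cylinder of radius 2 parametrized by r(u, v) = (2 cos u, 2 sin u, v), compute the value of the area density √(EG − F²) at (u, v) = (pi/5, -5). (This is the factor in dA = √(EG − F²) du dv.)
√(EG − F²)|_{(pi/5, -5)} = 2

E = 4, F = 0, G = 1, so EG − F² = 4. Taking the positive square root: √(EG − F²) = 2. At (u, v) = (pi/5, -5): 2.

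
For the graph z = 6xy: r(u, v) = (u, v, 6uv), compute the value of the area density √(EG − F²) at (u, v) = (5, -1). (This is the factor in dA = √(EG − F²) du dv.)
√(EG − F²)|_{(5, -1)} = sqrt(937)

E = 36*v^2 + 1, F = 36*u*v, G = 36*u^2 + 1, so EG − F² = 36*u^2 + 36*v^2 + 1. Taking the positive square root: √(EG − F²) = sqrt(36*u^2 + 36*v^2 + 1). At (u, v) = (5, -1): sqrt(937).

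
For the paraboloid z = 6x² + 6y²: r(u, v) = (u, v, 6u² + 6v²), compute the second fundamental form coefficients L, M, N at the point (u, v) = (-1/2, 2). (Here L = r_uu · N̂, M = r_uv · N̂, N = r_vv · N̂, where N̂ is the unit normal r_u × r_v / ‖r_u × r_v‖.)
L = 12*sqrt(613)/613;  M = 0;  N = 12*sqrt(613)/613

Compute the unit normal N̂(u, v) = (-12*u/sqrt(144*u^2 + 144*v^2 + 1), -12*v/sqrt(144*u^2 + 144*v^2 + 1), 1/sqrt(144*u^2 + 144*v^2 + 1)), and the second partials r_uu, r_uv, r_vv. Take dot products:
  L(u, v) = r_uu · N̂ = 12/sqrt(144*u^2 + 144*v^2 + 1),
  M(u, v) = r_uv · N̂ = 0,
  N(u, v) = r_vv · N̂ = 12/sqrt(144*u^2 + 144*v^2 + 1).
Evaluating at (u, v) = (-1/2, 2):
  L = 12*sqrt(613)/613, M = 0, N = 12*sqrt(613)/613.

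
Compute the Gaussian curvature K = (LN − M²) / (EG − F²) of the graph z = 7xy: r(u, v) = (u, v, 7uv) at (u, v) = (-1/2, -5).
K = -784/24532209

Coefficients of the first fundamental form: E = 49*v^2 + 1, F = 49*u*v, G = 49*u^2 + 1.
Coefficients of the second fundamental form: L = 0, M = 7/sqrt(49*u^2 + 49*v^2 + 1), N = 0.
Assemble K = (LN − M²)/(EG − F²) = -49/(2401*u^4 + 4802*u^2*v^2 + 98*u^2 + 2401*v^4 + 98*v^2 + 1). At (u, v) = (-1/2, -5): K = -784/24532209.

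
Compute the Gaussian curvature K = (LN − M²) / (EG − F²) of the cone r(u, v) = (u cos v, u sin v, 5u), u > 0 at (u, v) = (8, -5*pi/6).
K = 0

Coefficients of the first fundamental form: E = 26, F = 0, G = u^2.
Coefficients of the second fundamental form: L = 0, M = 0, N = 5*sqrt(26)*u^2/(26*Abs(u)).
Assemble K = (LN − M²)/(EG − F²) = 0. At (u, v) = (8, -5*pi/6): K = 0.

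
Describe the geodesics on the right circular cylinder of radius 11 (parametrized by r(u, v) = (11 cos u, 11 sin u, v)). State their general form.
The cylinder is flat (K = 0) and locally isometric to the plane via the development (u, v) ↦ (11 u, v). Geodesics are the pre-images of straight lines: circles (v constant), vertical lines (u constant), and helices (v = c · u + d) for constants c, d.

A right cylinder has E = 11², F = 0, G = 1, so EG − F² = 11², and L = −11, M = N = 0, giving K = (LN − M²)/(EG − F²) = 0 everywhere. A flat surface is locally isometric to the Euclidean plane via the map (u, v) ↦ (11 u, v). Straight lines in the (x̃, ỹ) plane pull back to: (a) horizontal circles (v = const), (b) vertical generators (u = const), and (c) helices (11 u tan θ = v, i.e. v = c · u + d).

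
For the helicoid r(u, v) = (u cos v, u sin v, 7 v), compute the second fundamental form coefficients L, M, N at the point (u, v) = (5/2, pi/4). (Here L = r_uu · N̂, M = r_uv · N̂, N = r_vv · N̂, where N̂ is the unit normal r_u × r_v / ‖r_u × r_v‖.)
L = 0;  M = -14*sqrt(221)/221;  N = 0

Compute the unit normal N̂(u, v) = (7*sin(v)/sqrt(u^2 + 49), -7*cos(v)/sqrt(u^2 + 49), u/sqrt(u^2 + 49)), and the second partials r_uu, r_uv, r_vv. Take dot products:
  L(u, v) = r_uu · N̂ = 0,
  M(u, v) = r_uv · N̂ = -7/sqrt(u^2 + 49),
  N(u, v) = r_vv · N̂ = 0.
Evaluating at (u, v) = (5/2, pi/4):
  L = 0, M = -14*sqrt(221)/221, N = 0.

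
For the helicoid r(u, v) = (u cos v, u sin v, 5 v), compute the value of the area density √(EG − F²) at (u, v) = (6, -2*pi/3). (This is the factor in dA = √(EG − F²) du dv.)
√(EG − F²)|_{(6, -2*pi/3)} = sqrt(61)

E = 1, F = 0, G = u^2 + 25, so EG − F² = u^2 + 25. Taking the positive square root: √(EG − F²) = sqrt(u^2 + 25). At (u, v) = (6, -2*pi/3): sqrt(61).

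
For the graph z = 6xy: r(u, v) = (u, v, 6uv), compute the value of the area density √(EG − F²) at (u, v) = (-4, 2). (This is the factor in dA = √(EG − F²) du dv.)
√(EG − F²)|_{(-4, 2)} = sqrt(721)

E = 36*v^2 + 1, F = 36*u*v, G = 36*u^2 + 1, so EG − F² = 36*u^2 + 36*v^2 + 1. Taking the positive square root: √(EG − F²) = sqrt(36*u^2 + 36*v^2 + 1). At (u, v) = (-4, 2): sqrt(721).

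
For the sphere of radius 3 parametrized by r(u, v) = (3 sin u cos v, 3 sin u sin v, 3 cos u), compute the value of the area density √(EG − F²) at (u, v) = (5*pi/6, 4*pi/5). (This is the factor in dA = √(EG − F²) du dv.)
√(EG − F²)|_{(5*pi/6, 4*pi/5)} = 9/2

E = 9, F = 0, G = 9*sin(u)^2, so EG − F² = 81*sin(u)^2. Taking the positive square root: √(EG − F²) = 9*Abs(sin(u)). At (u, v) = (5*pi/6, 4*pi/5): 9/2.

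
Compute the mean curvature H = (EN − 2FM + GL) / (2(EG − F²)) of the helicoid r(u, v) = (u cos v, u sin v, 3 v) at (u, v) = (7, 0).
H = 0

With E = 1, F = 0, G = u^2 + 9, L = 0, M = -3/sqrt(u^2 + 9), N = 0, assemble
  H = (EN − 2FM + GL) / (2(EG − F²)) = 0.
At (u, v) = (7, 0): H = 0.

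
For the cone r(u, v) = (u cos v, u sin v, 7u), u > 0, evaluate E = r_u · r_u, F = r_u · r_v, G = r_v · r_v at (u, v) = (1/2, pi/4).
E = 50;  F = 0;  G = 1/4

Partials: r_u = (cos(v), sin(v), 7), r_v = (-u*sin(v), u*cos(v), 0). As functions of (u, v):
  E = r_u · r_u = 50,
  F = r_u · r_v = 0,
  G = r_v · r_v = u^2.
Evaluating at (u, v) = (1/2, pi/4): E = 50, F = 0, G = 1/4.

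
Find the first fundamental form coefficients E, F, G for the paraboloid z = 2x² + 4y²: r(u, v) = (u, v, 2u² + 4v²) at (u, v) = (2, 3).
E = 65;  F = 192;  G = 577

Partials: r_u = (1, 0, 4*u), r_v = (0, 1, 8*v). As functions of (u, v):
  E = r_u · r_u = 16*u^2 + 1,
  F = r_u · r_v = 32*u*v,
  G = r_v · r_v = 64*v^2 + 1.
Evaluating at (u, v) = (2, 3): E = 65, F = 192, G = 577.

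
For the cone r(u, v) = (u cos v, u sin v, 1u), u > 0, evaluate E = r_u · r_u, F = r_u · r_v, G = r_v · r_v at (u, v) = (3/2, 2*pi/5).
E = 2;  F = 0;  G = 9/4

Partials: r_u = (cos(v), sin(v), 1), r_v = (-u*sin(v), u*cos(v), 0). As functions of (u, v):
  E = r_u · r_u = 2,
  F = r_u · r_v = 0,
  G = r_v · r_v = u^2.
Evaluating at (u, v) = (3/2, 2*pi/5): E = 2, F = 0, G = 9/4.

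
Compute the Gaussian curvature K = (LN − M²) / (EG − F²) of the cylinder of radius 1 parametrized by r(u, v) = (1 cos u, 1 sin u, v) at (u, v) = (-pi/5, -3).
K = 0

Coefficients of the first fundamental form: E = 1, F = 0, G = 1.
Coefficients of the second fundamental form: L = -1, M = 0, N = 0.
Assemble K = (LN − M²)/(EG − F²) = 0. At (u, v) = (-pi/5, -3): K = 0.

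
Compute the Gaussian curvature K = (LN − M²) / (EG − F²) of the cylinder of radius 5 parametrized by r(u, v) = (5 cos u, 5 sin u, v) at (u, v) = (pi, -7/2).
K = 0

Coefficients of the first fundamental form: E = 25, F = 0, G = 1.
Coefficients of the second fundamental form: L = -5, M = 0, N = 0.
Assemble K = (LN − M²)/(EG − F²) = 0. At (u, v) = (pi, -7/2): K = 0.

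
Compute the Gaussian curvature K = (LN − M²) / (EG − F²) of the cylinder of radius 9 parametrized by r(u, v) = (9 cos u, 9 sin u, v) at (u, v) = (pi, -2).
K = 0

Coefficients of the first fundamental form: E = 81, F = 0, G = 1.
Coefficients of the second fundamental form: L = -9, M = 0, N = 0.
Assemble K = (LN − M²)/(EG − F²) = 0. At (u, v) = (pi, -2): K = 0.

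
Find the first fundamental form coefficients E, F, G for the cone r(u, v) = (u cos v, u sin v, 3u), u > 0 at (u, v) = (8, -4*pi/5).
E = 10;  F = 0;  G = 64

Partials: r_u = (cos(v), sin(v), 3), r_v = (-u*sin(v), u*cos(v), 0). As functions of (u, v):
  E = r_u · r_u = 10,
  F = r_u · r_v = 0,
  G = r_v · r_v = u^2.
Evaluating at (u, v) = (8, -4*pi/5): E = 10, F = 0, G = 64.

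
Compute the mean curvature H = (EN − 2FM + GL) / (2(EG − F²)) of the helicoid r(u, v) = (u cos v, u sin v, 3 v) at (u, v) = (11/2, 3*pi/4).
H = 0

With E = 1, F = 0, G = u^2 + 9, L = 0, M = -3/sqrt(u^2 + 9), N = 0, assemble
  H = (EN − 2FM + GL) / (2(EG − F²)) = 0.
At (u, v) = (11/2, 3*pi/4): H = 0.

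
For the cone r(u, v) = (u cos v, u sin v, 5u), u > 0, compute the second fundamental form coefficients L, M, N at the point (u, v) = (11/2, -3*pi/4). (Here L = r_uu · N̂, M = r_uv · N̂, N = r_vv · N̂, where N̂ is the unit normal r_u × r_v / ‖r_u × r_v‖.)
L = 0;  M = 0;  N = 55*sqrt(26)/52

Compute the unit normal N̂(u, v) = (-5*sqrt(26)*u*cos(v)/(26*Abs(u)), -5*sqrt(26)*u*sin(v)/(26*Abs(u)), sqrt(26)*u/(26*Abs(u))), and the second partials r_uu, r_uv, r_vv. Take dot products:
  L(u, v) = r_uu · N̂ = 0,
  M(u, v) = r_uv · N̂ = 0,
  N(u, v) = r_vv · N̂ = 5*sqrt(26)*u^2/(26*Abs(u)).
Evaluating at (u, v) = (11/2, -3*pi/4):
  L = 0, M = 0, N = 55*sqrt(26)/52.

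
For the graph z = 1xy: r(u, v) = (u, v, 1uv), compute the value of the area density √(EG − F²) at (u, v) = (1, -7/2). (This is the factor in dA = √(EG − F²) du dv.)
√(EG − F²)|_{(1, -7/2)} = sqrt(57)/2

E = v^2 + 1, F = u*v, G = u^2 + 1, so EG − F² = u^2 + v^2 + 1. Taking the positive square root: √(EG − F²) = sqrt(u^2 + v^2 + 1). At (u, v) = (1, -7/2): sqrt(57)/2.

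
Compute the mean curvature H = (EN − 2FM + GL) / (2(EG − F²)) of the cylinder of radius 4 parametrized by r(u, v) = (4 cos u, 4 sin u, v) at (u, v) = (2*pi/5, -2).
H = -1/8

With E = 16, F = 0, G = 1, L = -4, M = 0, N = 0, assemble
  H = (EN − 2FM + GL) / (2(EG − F²)) = -1/8.
At (u, v) = (2*pi/5, -2): H = -1/8.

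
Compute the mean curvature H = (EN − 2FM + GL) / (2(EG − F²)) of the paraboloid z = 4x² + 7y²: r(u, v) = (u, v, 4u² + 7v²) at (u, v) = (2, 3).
H = 8859*sqrt(2021)/4084441

With E = 64*u^2 + 1, F = 112*u*v, G = 196*v^2 + 1, L = 8/sqrt(64*u^2 + 196*v^2 + 1), M = 0, N = 14/sqrt(64*u^2 + 196*v^2 + 1), assemble
  H = (EN − 2FM + GL) / (2(EG − F²)) = (448*u^2 + 784*v^2 + 11)/(64*u^2 + 196*v^2 + 1)^(3/2).
At (u, v) = (2, 3): H = 8859*sqrt(2021)/4084441.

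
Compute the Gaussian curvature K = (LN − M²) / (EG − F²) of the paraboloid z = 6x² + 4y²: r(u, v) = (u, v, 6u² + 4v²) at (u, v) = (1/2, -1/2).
K = 96/2809

Coefficients of the first fundamental form: E = 144*u^2 + 1, F = 96*u*v, G = 64*v^2 + 1.
Coefficients of the second fundamental form: L = 12/sqrt(144*u^2 + 64*v^2 + 1), M = 0, N = 8/sqrt(144*u^2 + 64*v^2 + 1).
Assemble K = (LN − M²)/(EG − F²) = 96/(20736*u^4 + 18432*u^2*v^2 + 288*u^2 + 4096*v^4 + 128*v^2 + 1). At (u, v) = (1/2, -1/2): K = 96/2809.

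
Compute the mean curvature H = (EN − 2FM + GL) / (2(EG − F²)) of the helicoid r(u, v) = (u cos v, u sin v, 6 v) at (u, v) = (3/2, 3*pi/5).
H = 0

With E = 1, F = 0, G = u^2 + 36, L = 0, M = -6/sqrt(u^2 + 36), N = 0, assemble
  H = (EN − 2FM + GL) / (2(EG − F²)) = 0.
At (u, v) = (3/2, 3*pi/5): H = 0.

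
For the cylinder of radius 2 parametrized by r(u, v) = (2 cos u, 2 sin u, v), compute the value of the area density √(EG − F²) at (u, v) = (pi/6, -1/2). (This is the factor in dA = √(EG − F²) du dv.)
√(EG − F²)|_{(pi/6, -1/2)} = 2

E = 4, F = 0, G = 1, so EG − F² = 4. Taking the positive square root: √(EG − F²) = 2. At (u, v) = (pi/6, -1/2): 2.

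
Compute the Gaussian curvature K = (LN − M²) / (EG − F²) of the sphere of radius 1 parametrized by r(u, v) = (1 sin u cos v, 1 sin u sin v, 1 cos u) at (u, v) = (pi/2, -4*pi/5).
K = 1

Coefficients of the first fundamental form: E = 1, F = 0, G = sin(u)^2.
Coefficients of the second fundamental form: L = -sin(u)/Abs(sin(u)), M = 0, N = -sin(u)^3/Abs(sin(u)).
Assemble K = (LN − M²)/(EG − F²) = 1. At (u, v) = (pi/2, -4*pi/5): K = 1.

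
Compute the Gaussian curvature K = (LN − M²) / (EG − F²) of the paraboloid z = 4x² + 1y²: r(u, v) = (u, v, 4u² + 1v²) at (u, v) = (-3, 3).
K = 16/375769

Coefficients of the first fundamental form: E = 64*u^2 + 1, F = 16*u*v, G = 4*v^2 + 1.
Coefficients of the second fundamental form: L = 8/sqrt(64*u^2 + 4*v^2 + 1), M = 0, N = 2/sqrt(64*u^2 + 4*v^2 + 1).
Assemble K = (LN − M²)/(EG − F²) = 16/(4096*u^4 + 512*u^2*v^2 + 128*u^2 + 16*v^4 + 8*v^2 + 1). At (u, v) = (-3, 3): K = 16/375769.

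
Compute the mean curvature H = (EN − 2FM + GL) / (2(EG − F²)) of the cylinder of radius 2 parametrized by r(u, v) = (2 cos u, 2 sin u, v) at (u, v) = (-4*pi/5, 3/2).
H = -1/4

With E = 4, F = 0, G = 1, L = -2, M = 0, N = 0, assemble
  H = (EN − 2FM + GL) / (2(EG − F²)) = -1/4.
At (u, v) = (-4*pi/5, 3/2): H = -1/4.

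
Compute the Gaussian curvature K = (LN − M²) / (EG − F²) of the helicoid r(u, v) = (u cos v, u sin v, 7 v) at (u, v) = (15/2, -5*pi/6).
K = -784/177241

Coefficients of the first fundamental form: E = 1, F = 0, G = u^2 + 49.
Coefficients of the second fundamental form: L = 0, M = -7/sqrt(u^2 + 49), N = 0.
Assemble K = (LN − M²)/(EG − F²) = -49/(u^2 + 49)^2. At (u, v) = (15/2, -5*pi/6): K = -784/177241.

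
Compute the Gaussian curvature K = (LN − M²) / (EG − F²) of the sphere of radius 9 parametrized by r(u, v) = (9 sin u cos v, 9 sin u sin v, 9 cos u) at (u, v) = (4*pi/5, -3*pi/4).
K = 1/81

Coefficients of the first fundamental form: E = 81, F = 0, G = 81*sin(u)^2.
Coefficients of the second fundamental form: L = -9*sin(u)/Abs(sin(u)), M = 0, N = -9*sin(u)^3/Abs(sin(u)).
Assemble K = (LN − M²)/(EG − F²) = 1/81. At (u, v) = (4*pi/5, -3*pi/4): K = 1/81.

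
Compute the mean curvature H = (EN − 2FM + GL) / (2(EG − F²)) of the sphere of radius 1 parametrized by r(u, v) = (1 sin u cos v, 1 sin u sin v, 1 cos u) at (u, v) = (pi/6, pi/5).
H = -1

With E = 1, F = 0, G = sin(u)^2, L = -sin(u)/Abs(sin(u)), M = 0, N = -sin(u)^3/Abs(sin(u)), assemble
  H = (EN − 2FM + GL) / (2(EG − F²)) = -sin(u)/Abs(sin(u)).
At (u, v) = (pi/6, pi/5): H = -1.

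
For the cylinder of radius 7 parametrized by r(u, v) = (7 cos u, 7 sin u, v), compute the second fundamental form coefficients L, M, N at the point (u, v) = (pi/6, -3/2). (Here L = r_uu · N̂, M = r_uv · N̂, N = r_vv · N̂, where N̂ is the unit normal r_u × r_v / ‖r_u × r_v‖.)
L = -7;  M = 0;  N = 0

Compute the unit normal N̂(u, v) = (cos(u), sin(u), 0), and the second partials r_uu, r_uv, r_vv. Take dot products:
  L(u, v) = r_uu · N̂ = -7,
  M(u, v) = r_uv · N̂ = 0,
  N(u, v) = r_vv · N̂ = 0.
Evaluating at (u, v) = (pi/6, -3/2):
  L = -7, M = 0, N = 0.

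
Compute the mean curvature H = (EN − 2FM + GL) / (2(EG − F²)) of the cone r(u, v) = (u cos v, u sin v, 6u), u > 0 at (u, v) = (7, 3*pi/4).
H = 3*sqrt(37)/259

With E = 37, F = 0, G = u^2, L = 0, M = 0, N = 6*sqrt(37)*u^2/(37*Abs(u)), assemble
  H = (EN − 2FM + GL) / (2(EG − F²)) = 3*sqrt(37)/(37*Abs(u)).
At (u, v) = (7, 3*pi/4): H = 3*sqrt(37)/259.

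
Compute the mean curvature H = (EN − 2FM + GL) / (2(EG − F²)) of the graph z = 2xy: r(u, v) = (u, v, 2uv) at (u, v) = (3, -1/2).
H = 3*sqrt(38)/361

With E = 4*v^2 + 1, F = 4*u*v, G = 4*u^2 + 1, L = 0, M = 2/sqrt(4*u^2 + 4*v^2 + 1), N = 0, assemble
  H = (EN − 2FM + GL) / (2(EG − F²)) = -8*u*v/(4*u^2 + 4*v^2 + 1)^(3/2).
At (u, v) = (3, -1/2): H = 3*sqrt(38)/361.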